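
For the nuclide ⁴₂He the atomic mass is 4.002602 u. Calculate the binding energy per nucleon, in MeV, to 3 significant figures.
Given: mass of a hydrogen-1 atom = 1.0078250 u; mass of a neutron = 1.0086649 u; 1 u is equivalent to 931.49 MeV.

With 2 protons and 2 neutrons (A = 4):
Total constituent mass: 2 × 1.0078250 + 2 × 1.0086649 = 4.0329798 u
Mass defect Δm = 4.0329798 − 4.002602 = 0.0303778 u
E_B = 0.0303778 × 931.49 = 28.2966 MeV
Per nucleon: 28.2966 / 4 = 7.074 MeV

7.07 MeV/nucleon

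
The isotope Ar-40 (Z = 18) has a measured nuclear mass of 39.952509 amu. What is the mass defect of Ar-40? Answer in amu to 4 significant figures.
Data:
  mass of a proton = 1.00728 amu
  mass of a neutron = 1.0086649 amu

The nucleus contains 18 protons and 40 − 18 = 22 neutrons.
Total constituent mass: 18 × 1.00728 + 22 × 1.0086649 = 40.3216678 amu
Mass defect Δm = 40.3216678 − 39.952509 = 0.3691588 amu

0.3692 amu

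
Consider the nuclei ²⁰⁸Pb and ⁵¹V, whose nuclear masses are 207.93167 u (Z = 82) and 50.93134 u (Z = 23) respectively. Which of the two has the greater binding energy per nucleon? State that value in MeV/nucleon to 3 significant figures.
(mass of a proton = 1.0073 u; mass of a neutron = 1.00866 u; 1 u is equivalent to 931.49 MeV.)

²⁰⁸Pb: Σm = 82(1.0073) + 126(1.00866) = 209.68976 u; Δm = 1.75809 u; E_B = 1637.6 MeV; E_B/A = 7.873 MeV
⁵¹V: Σm = 23(1.0073) + 28(1.00866) = 51.41038 u; Δm = 0.47904 u; E_B = 446.22 MeV; E_B/A = 8.749 MeV
⁵¹V has the higher binding energy per nucleon, so it is the more tightly bound nucleus.

⁵¹V; 8.75 MeV/nucleon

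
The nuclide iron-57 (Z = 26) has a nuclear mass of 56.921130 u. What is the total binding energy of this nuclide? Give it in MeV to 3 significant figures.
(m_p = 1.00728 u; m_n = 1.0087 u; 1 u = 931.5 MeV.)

501 MeV

Total constituent mass: 26 × 1.00728 + 31 × 1.0087 = 57.45898 u
Mass defect Δm = 57.45898 − 56.921130 = 0.537850 u
E_B = 0.537850 × 931.5 = 501.007 MeV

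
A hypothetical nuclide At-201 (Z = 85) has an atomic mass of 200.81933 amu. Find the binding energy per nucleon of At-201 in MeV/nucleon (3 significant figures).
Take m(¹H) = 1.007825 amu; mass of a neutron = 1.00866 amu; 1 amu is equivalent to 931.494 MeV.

Σm = 85·m(¹H) + 116·m_n = 85.665125 + 117.00456 = 202.669685 amu
Δm = 202.669685 − 200.81933 = 1.850355 amu
Binding energy = Δm·c² = 1.850355 × 931.494 MeV/amu = 1723.59 MeV
BE/A = 1723.59 MeV / 201 = 8.575 MeV/nucleon

8.58 MeV/nucleon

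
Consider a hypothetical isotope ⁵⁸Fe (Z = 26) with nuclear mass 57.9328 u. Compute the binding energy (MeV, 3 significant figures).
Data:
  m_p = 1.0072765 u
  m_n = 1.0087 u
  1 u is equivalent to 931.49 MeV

Z = 26, so N = A − Z = 58 − 26 = 32.
Mass of separated nucleons = 26(1.0072765) + 32(1.0087) = 26.1891890 + 32.2784 = 58.4675890 u
Mass defect Δm = 58.4675890 − 57.9328 = 0.5347890 u
Converting to energy: 0.5347890 u × 931.49 MeV/u = 498.151 MeV

498 MeV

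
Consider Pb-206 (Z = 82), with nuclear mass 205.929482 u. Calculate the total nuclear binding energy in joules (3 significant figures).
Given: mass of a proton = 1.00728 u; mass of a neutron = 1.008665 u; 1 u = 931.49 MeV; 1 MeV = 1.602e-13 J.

2.60e-10 J

Z = 82, so N = A − Z = 206 − 82 = 124.
Total constituent mass: 82 × 1.00728 + 124 × 1.008665 = 207.671420 u
Mass defect Δm = 207.671420 − 205.929482 = 1.741938 u
E_B = 1.741938 × 931.49 = 1622.60 MeV
In joules: 1622.60 MeV × 1.602e-13 J/MeV = 2.5994e-10 J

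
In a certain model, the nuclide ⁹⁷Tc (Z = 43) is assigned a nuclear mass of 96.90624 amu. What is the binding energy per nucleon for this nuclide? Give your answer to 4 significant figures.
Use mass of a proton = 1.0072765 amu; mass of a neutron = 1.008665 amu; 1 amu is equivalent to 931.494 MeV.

8.398 MeV/nucleon

With 43 protons and 54 neutrons (A = 97):
Mass of separated nucleons = 43(1.0072765) + 54(1.008665) = 43.3128895 + 54.467910 = 97.7807995 amu
Δm = 97.7807995 − 96.90624 = 0.8745595 amu
E_B = 0.8745595 × 931.494 = 814.647 MeV
Per nucleon: 814.647 / 97 = 8.398 MeV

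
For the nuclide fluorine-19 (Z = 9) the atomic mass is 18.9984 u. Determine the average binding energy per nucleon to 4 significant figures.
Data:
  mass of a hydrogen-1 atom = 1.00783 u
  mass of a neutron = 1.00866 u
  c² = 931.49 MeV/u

7.779 MeV/nucleon

Z = 9, so N = A − Z = 19 − 9 = 10.
Mass of separated nucleons = 9(1.00783) + 10(1.00866) = 9.07047 + 10.08660 = 19.15707 u
Δm = 19.15707 − 18.9984 = 0.15867 u
E_B = 0.15867 × 931.49 = 147.800 MeV
Dividing by A = 19 gives 7.779 MeV per nucleon.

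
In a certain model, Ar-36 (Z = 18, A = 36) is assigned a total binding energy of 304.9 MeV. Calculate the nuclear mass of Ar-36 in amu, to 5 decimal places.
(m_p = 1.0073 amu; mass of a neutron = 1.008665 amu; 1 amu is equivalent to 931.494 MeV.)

Mass defect = 304.9 MeV / (931.494 MeV/amu) = 0.3273236 amu
Constituent mass = 18(1.0073) + 18(1.008665) = 36.287370 amu
Nuclear mass = 36.287370 − 0.3273236 = 35.9600464 amu ≈ 35.96005 amu (to 5 decimal places)

35.96005 amu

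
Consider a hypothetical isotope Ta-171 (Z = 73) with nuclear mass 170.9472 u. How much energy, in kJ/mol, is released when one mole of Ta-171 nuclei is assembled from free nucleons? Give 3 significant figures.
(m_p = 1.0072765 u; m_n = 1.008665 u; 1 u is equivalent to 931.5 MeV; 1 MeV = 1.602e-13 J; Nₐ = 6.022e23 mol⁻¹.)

1.29e+11 kJ/mol

With 73 protons and 98 neutrons (A = 171):
Mass of separated nucleons = 73(1.0072765) + 98(1.008665) = 73.5311845 + 98.849170 = 172.3803545 u
Δm = 172.3803545 − 170.9472 = 1.4331545 u
Converting to energy: 1.4331545 u × 931.5 MeV/u = 1334.98 MeV
Per nucleus in joules: 1334.98 MeV × 1.602e-13 J/MeV = 2.1386e-10 J
Per mole: 2.1386e-10 J × 6.022e23 mol⁻¹ = 1.2879e+14 J/mol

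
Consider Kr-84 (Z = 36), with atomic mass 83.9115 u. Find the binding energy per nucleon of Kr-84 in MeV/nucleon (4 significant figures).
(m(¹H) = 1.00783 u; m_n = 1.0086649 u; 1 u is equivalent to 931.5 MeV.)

8.719 MeV/nucleon

Mass of separated nucleons = 36(1.00783) + 48(1.0086649) = 36.28188 + 48.4159152 = 84.6977952 u
Mass defect Δm = 84.6977952 − 83.9115 = 0.7862952 u
E_B = 0.7862952 × 931.5 = 732.434 MeV
Dividing by A = 84 gives 8.719 MeV per nucleon.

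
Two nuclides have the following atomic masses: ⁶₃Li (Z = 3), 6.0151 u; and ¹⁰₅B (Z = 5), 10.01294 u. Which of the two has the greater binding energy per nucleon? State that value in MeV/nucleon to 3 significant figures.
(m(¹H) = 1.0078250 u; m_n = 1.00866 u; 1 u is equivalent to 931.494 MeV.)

¹⁰₅B; 6.47 MeV/nucleon

⁶₃Li: Σm = 3(1.0078250) + 3(1.00866) = 6.0494550 u; Δm = 0.0343550 u; E_B = 32.001 MeV; E_B/A = 5.334 MeV
¹⁰₅B: Σm = 5(1.0078250) + 5(1.00866) = 10.0824250 u; Δm = 0.0694850 u; E_B = 64.7249 MeV; E_B/A = 6.472 MeV
¹⁰₅B has the higher binding energy per nucleon, so it is the more tightly bound nucleus.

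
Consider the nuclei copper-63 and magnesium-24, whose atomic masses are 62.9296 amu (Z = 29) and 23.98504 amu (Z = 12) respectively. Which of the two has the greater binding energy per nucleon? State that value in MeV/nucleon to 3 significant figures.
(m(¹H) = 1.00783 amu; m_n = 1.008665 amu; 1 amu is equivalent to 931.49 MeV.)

copper-63: Σm = 29(1.00783) + 34(1.008665) = 63.521680 amu; Δm = 0.592080 amu; E_B = 551.52 MeV; E_B/A = 8.754 MeV
magnesium-24: Σm = 12(1.00783) + 12(1.008665) = 24.197940 amu; Δm = 0.212900 amu; E_B = 198.31 MeV; E_B/A = 8.263 MeV
copper-63 has the higher binding energy per nucleon, so it is the more tightly bound nucleus.

copper-63; 8.75 MeV/nucleon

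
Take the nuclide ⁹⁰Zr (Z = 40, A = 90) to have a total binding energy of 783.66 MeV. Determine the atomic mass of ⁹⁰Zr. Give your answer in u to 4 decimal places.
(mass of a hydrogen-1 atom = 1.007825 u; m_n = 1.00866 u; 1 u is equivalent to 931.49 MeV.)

Mass defect = 783.66 MeV / (931.49 MeV/u) = 0.841297 u
Constituent mass = 40(1.007825) + 50(1.00866) = 90.746000 u
Atomic mass = 90.746000 − 0.841297 = 89.904703 u ≈ 89.9047 u (to 4 decimal places)

89.9047 u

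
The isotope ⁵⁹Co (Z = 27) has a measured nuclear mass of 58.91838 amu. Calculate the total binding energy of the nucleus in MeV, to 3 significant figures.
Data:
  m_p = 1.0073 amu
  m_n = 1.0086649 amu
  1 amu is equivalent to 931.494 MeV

Mass of separated nucleons = 27(1.0073) + 32(1.0086649) = 27.1971 + 32.2772768 = 59.4743768 amu
Δm = 59.4743768 − 58.91838 = 0.5559968 amu
Converting to energy: 0.5559968 amu × 931.494 MeV/amu = 517.908 MeV

518 MeV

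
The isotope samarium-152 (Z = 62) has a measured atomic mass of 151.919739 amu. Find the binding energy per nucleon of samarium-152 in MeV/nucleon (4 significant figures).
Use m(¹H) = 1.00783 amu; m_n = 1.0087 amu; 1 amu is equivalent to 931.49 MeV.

8.265 MeV/nucleon

The nucleus contains 62 protons and 152 − 62 = 90 neutrons.
Σm = 62·m(¹H) + 90·m_n = 62.48546 + 90.7830 = 153.26846 amu
The mass defect is 153.26846 − 151.919739 = 1.348721 amu.
E_B = 1.348721 × 931.49 = 1256.32 MeV
BE/A = 1256.32 MeV / 152 = 8.265 MeV/nucleon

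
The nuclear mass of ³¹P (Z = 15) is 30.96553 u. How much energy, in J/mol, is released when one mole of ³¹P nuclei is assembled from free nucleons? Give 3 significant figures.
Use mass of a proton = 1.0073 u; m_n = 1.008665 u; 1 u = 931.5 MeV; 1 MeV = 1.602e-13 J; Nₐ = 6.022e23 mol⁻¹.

2.54e+13 J/mol

The nucleus contains 15 protons and 31 − 15 = 16 neutrons.
Σm = 15·m_p + 16·m_n = 15.1095 + 16.138640 = 31.248140 u
Δm = 31.248140 − 30.96553 = 0.282610 u
E_B = 0.282610 × 931.5 = 263.251 MeV
Per nucleus in joules: 263.251 MeV × 1.602e-13 J/MeV = 4.2173e-11 J
Per mole: 4.2173e-11 J × 6.022e23 mol⁻¹ = 2.5397e+13 J/mol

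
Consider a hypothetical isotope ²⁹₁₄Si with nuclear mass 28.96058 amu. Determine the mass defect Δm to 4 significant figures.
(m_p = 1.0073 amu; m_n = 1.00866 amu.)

0.2715 amu

Σm = 14·m_p + 15·m_n = 14.1022 + 15.12990 = 29.23210 amu
The mass defect is 29.23210 − 28.96058 = 0.27152 amu.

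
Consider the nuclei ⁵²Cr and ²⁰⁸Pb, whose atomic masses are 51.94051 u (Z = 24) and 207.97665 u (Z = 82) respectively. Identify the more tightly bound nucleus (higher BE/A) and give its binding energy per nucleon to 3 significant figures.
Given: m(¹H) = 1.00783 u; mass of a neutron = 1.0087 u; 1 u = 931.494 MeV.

⁵²Cr; 8.80 MeV/nucleon

⁵²Cr: Σm = 24(1.00783) + 28(1.0087) = 52.43152 u; Δm = 0.49101 u; E_B = 457.37 MeV; E_B/A = 8.796 MeV
²⁰⁸Pb: Σm = 82(1.00783) + 126(1.0087) = 209.73826 u; Δm = 1.76161 u; E_B = 1640.9 MeV; E_B/A = 7.889 MeV
⁵²Cr has the higher binding energy per nucleon, so it is the more tightly bound nucleus.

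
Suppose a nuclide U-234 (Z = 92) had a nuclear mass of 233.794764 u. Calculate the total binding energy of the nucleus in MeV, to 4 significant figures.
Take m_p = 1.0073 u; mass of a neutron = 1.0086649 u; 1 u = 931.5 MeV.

1963 MeV

Total constituent mass: 92 × 1.0073 + 142 × 1.0086649 = 235.9020158 u
Mass defect Δm = 235.9020158 − 233.794764 = 2.1072518 u
Converting to energy: 2.1072518 u × 931.5 MeV/u = 1962.91 MeV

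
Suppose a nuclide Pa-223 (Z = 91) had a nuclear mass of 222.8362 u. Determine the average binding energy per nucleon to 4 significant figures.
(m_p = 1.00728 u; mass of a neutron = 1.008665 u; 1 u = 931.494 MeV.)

Z = 91, so N = A − Z = 223 − 91 = 132.
Σm = 91·m_p + 132·m_n = 91.66248 + 133.143780 = 224.806260 u
The mass defect is 224.806260 − 222.8362 = 1.970060 u.
Converting to energy: 1.970060 u × 931.494 MeV/u = 1835.10 MeV
BE/A = 1835.10 MeV / 223 = 8.229 MeV/nucleon

8.229 MeV/nucleon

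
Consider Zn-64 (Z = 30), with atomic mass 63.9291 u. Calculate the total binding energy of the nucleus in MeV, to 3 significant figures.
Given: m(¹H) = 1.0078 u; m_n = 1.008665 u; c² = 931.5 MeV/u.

With 30 protons and 34 neutrons (A = 64):
Mass of separated nucleons = 30(1.0078) + 34(1.008665) = 30.2340 + 34.294610 = 64.528610 u
The mass defect is 64.528610 − 63.9291 = 0.599510 u.
Converting to energy: 0.599510 u × 931.5 MeV/u = 558.444 MeV

558 MeV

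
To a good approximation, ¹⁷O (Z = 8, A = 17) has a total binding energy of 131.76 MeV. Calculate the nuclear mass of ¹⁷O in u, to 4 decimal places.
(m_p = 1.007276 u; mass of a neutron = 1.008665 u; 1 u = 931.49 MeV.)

Mass defect = 131.76 MeV / (931.49 MeV/u) = 0.141451 u
Constituent mass = 8(1.007276) + 9(1.008665) = 17.136193 u
Nuclear mass = 17.136193 − 0.141451 = 16.994742 u ≈ 16.9947 u (to 4 decimal places)

16.9947 u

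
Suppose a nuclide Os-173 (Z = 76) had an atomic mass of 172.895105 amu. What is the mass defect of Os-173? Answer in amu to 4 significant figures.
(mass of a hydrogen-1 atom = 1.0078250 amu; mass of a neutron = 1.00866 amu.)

1.540 amu

Mass of separated nucleons = 76(1.0078250) + 97(1.00866) = 76.5947000 + 97.84002 = 174.4347200 amu
Mass defect Δm = 174.4347200 − 172.895105 = 1.5396150 amu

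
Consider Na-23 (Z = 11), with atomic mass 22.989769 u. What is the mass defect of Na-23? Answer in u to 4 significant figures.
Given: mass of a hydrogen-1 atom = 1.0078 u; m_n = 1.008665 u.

0.2000 u

With 11 protons and 12 neutrons (A = 23):
Σm = 11·m(¹H) + 12·m_n = 11.0858 + 12.103980 = 23.189780 u
The mass defect is 23.189780 − 22.989769 = 0.200011 u.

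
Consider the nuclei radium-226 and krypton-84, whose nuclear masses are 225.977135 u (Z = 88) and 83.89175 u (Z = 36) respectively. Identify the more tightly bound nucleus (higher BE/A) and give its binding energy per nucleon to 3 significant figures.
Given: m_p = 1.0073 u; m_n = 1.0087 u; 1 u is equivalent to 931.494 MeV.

radium-226: Σm = 88(1.0073) + 138(1.0087) = 227.8430 u; Δm = 1.865865 u; E_B = 1738.0 MeV; E_B/A = 7.690 MeV
krypton-84: Σm = 36(1.0073) + 48(1.0087) = 84.6804 u; Δm = 0.78865 u; E_B = 734.623 MeV; E_B/A = 8.746 MeV
krypton-84 has the higher binding energy per nucleon, so it is the more tightly bound nucleus.

krypton-84; 8.75 MeV/nucleon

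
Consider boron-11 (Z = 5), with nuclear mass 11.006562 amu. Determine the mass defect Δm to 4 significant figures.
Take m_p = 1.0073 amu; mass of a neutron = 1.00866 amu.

0.08190 amu

Total constituent mass: 5 × 1.0073 + 6 × 1.00866 = 11.08846 amu
The mass defect is 11.08846 − 11.006562 = 0.081898 amu.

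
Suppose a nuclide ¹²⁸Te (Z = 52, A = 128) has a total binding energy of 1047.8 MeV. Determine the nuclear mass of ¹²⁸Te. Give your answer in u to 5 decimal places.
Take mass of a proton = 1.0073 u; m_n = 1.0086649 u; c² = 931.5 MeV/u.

Mass defect = 1047.8 MeV / (931.5 MeV/u) = 1.1248524 u
Constituent mass = 52(1.0073) + 76(1.0086649) = 129.0381324 u
Nuclear mass = 129.0381324 − 1.1248524 = 127.9132800 u ≈ 127.91328 u (to 5 decimal places)

127.91328 u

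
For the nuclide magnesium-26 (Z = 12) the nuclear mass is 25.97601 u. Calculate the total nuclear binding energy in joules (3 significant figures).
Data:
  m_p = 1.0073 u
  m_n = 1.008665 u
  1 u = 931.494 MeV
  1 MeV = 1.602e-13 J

With 12 protons and 14 neutrons (A = 26):
Total constituent mass: 12 × 1.0073 + 14 × 1.008665 = 26.208910 u
Mass defect Δm = 26.208910 − 25.97601 = 0.232900 u
E_B = 0.232900 × 931.494 = 216.945 MeV
In joules: 216.945 MeV × 1.602e-13 J/MeV = 3.4755e-11 J

3.48e-11 J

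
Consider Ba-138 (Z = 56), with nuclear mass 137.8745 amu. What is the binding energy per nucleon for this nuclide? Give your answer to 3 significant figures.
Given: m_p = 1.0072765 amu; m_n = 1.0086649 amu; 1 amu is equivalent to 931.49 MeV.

With 56 protons and 82 neutrons (A = 138):
Total constituent mass: 56 × 1.0072765 + 82 × 1.0086649 = 139.1180058 amu
The mass defect is 139.1180058 − 137.8745 = 1.2435058 amu.
Binding energy = Δm·c² = 1.2435058 × 931.49 MeV/amu = 1158.31 MeV
Dividing by A = 138 gives 8.394 MeV per nucleon.

8.39 MeV/nucleon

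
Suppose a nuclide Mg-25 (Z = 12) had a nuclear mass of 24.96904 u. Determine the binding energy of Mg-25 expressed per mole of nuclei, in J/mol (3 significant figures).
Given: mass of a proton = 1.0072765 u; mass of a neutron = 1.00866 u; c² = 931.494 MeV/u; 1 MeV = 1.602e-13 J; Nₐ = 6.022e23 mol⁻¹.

2.07e+13 J/mol

Z = 12, so N = A − Z = 25 − 12 = 13.
Total constituent mass: 12 × 1.0072765 + 13 × 1.00866 = 25.1998980 u
The mass defect is 25.1998980 − 24.96904 = 0.2308580 u.
Binding energy = Δm·c² = 0.2308580 × 931.494 MeV/u = 215.043 MeV
Per nucleus in joules: 215.043 MeV × 1.602e-13 J/MeV = 3.4450e-11 J
Per mole: 3.4450e-11 J × 6.022e23 mol⁻¹ = 2.0746e+13 J/mol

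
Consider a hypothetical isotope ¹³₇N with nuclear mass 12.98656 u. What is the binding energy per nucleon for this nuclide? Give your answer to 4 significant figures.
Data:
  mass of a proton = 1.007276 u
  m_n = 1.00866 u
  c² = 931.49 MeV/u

Z = 7, so N = A − Z = 13 − 7 = 6.
Total constituent mass: 7 × 1.007276 + 6 × 1.00866 = 13.102892 u
Mass defect Δm = 13.102892 − 12.98656 = 0.116332 u
E_B = 0.116332 × 931.49 = 108.362 MeV
Per nucleon: 108.362 / 13 = 8.336 MeV

8.336 MeV/nucleon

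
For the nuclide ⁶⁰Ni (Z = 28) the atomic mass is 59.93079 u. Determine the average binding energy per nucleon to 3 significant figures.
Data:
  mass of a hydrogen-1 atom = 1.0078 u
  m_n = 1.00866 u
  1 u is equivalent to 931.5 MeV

8.77 MeV/nucleon

Z = 28, so N = A − Z = 60 − 28 = 32.
Total constituent mass: 28 × 1.0078 + 32 × 1.00866 = 60.49552 u
Mass defect Δm = 60.49552 − 59.93079 = 0.56473 u
E_B = 0.56473 × 931.5 = 526.046 MeV
BE/A = 526.046 MeV / 60 = 8.767 MeV/nucleon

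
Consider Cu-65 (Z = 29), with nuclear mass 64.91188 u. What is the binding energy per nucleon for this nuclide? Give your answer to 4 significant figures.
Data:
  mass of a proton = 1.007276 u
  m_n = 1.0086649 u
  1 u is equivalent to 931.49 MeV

8.757 MeV/nucleon

The nucleus contains 29 protons and 65 − 29 = 36 neutrons.
Total constituent mass: 29 × 1.007276 + 36 × 1.0086649 = 65.5229404 u
Δm = 65.5229404 − 64.91188 = 0.6110604 u
Converting to energy: 0.6110604 u × 931.49 MeV/u = 569.197 MeV
Per nucleon: 569.197 / 65 = 8.757 MeV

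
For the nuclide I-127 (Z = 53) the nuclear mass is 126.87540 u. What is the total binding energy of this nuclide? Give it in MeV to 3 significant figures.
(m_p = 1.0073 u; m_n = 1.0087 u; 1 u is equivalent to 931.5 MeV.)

The nucleus contains 53 protons and 127 − 53 = 74 neutrons.
Mass of separated nucleons = 53(1.0073) + 74(1.0087) = 53.3869 + 74.6438 = 128.0307 u
Mass defect Δm = 128.0307 − 126.87540 = 1.15530 u
E_B = 1.15530 × 931.5 = 1076.16 MeV

1080 MeV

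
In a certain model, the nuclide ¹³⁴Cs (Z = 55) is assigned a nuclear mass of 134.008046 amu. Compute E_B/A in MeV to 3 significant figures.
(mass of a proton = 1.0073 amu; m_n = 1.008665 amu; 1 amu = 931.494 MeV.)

The nucleus contains 55 protons and 134 − 55 = 79 neutrons.
Σm = 55·m_p + 79·m_n = 55.4015 + 79.684535 = 135.086035 amu
Mass defect Δm = 135.086035 − 134.008046 = 1.077989 amu
Binding energy = Δm·c² = 1.077989 × 931.494 MeV/amu = 1004.14 MeV
Dividing by A = 134 gives 7.494 MeV per nucleon.

7.49 MeV/nucleon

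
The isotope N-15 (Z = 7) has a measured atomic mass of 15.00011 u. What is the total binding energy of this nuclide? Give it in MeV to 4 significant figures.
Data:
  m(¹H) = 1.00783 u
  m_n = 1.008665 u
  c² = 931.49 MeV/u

115.5 MeV

Σm = 7·m(¹H) + 8·m_n = 7.05481 + 8.069320 = 15.124130 u
Δm = 15.124130 − 15.00011 = 0.124020 u
E_B = 0.124020 × 931.49 = 115.523 MeV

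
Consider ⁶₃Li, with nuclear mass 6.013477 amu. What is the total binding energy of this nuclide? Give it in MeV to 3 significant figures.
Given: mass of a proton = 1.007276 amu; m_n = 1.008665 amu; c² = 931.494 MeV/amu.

Σm = 3·m_p + 3·m_n = 3.021828 + 3.025995 = 6.047823 amu
Δm = 6.047823 − 6.013477 = 0.034346 amu
Converting to energy: 0.034346 amu × 931.494 MeV/amu = 31.9931 MeV

32.0 MeV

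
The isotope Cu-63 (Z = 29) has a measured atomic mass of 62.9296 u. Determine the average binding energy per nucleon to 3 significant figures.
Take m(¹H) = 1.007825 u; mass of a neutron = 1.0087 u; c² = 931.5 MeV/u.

Z = 29, so N = A − Z = 63 − 29 = 34.
Σm = 29·m(¹H) + 34·m_n = 29.226925 + 34.2958 = 63.522725 u
Δm = 63.522725 − 62.9296 = 0.593125 u
Converting to energy: 0.593125 u × 931.5 MeV/u = 552.496 MeV
Per nucleon: 552.496 / 63 = 8.770 MeV

8.77 MeV/nucleon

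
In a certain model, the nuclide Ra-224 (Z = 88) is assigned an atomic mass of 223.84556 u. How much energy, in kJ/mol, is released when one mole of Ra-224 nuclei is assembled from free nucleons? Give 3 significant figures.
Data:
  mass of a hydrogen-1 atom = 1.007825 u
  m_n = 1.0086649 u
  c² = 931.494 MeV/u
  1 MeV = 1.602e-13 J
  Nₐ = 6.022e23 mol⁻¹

1.82e+11 kJ/mol

Total constituent mass: 88 × 1.007825 + 136 × 1.0086649 = 225.8670264 u
Δm = 225.8670264 − 223.84556 = 2.0214664 u
E_B = 2.0214664 × 931.494 = 1882.98 MeV
Per nucleus in joules: 1882.98 MeV × 1.602e-13 J/MeV = 3.0165e-10 J
Per mole: 3.0165e-10 J × 6.022e23 mol⁻¹ = 1.8165e+14 J/mol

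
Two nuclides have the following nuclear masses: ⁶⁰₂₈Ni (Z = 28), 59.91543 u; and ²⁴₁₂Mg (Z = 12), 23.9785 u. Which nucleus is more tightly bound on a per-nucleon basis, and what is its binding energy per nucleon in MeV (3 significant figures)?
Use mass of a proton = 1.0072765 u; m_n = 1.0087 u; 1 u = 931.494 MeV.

⁶⁰₂₈Ni: Σm = 28(1.0072765) + 32(1.0087) = 60.4821420 u; Δm = 0.5667120 u; E_B = 527.89 MeV; E_B/A = 8.798 MeV
²⁴₁₂Mg: Σm = 12(1.0072765) + 12(1.0087) = 24.1917180 u; Δm = 0.2132180 u; E_B = 198.61 MeV; E_B/A = 8.275 MeV
⁶⁰₂₈Ni has the higher binding energy per nucleon, so it is the more tightly bound nucleus.

⁶⁰₂₈Ni; 8.80 MeV/nucleon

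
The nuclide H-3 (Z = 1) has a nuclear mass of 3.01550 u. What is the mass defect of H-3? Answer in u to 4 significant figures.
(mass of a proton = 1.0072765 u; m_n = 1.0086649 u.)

0.009106 u

Total constituent mass: 1 × 1.0072765 + 2 × 1.0086649 = 3.0246063 u
Δm = 3.0246063 − 3.01550 = 0.0091063 u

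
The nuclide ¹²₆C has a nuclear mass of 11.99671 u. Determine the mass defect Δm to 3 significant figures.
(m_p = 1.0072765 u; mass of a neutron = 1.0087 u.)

With 6 protons and 6 neutrons (A = 12):
Total constituent mass: 6 × 1.0072765 + 6 × 1.0087 = 12.0958590 u
Δm = 12.0958590 − 11.99671 = 0.0991490 u

0.0991 u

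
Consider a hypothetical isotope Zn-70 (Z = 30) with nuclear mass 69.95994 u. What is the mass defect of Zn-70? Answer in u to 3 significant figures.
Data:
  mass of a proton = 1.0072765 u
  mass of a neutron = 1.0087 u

0.606 u

Z = 30, so N = A − Z = 70 − 30 = 40.
Total constituent mass: 30 × 1.0072765 + 40 × 1.0087 = 70.5662950 u
Δm = 70.5662950 − 69.95994 = 0.6063550 u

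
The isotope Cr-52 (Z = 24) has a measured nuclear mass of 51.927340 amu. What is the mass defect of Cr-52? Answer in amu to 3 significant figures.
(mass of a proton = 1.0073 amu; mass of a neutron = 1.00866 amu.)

0.490 amu

Mass of separated nucleons = 24(1.0073) + 28(1.00866) = 24.1752 + 28.24248 = 52.41768 amu
Δm = 52.41768 − 51.927340 = 0.490340 amu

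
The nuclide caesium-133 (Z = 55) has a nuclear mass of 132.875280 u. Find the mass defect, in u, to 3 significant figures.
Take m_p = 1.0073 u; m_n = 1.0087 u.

Z = 55, so N = A − Z = 133 − 55 = 78.
Mass of separated nucleons = 55(1.0073) + 78(1.0087) = 55.4015 + 78.6786 = 134.0801 u
Mass defect Δm = 134.0801 − 132.875280 = 1.204820 u

1.20 u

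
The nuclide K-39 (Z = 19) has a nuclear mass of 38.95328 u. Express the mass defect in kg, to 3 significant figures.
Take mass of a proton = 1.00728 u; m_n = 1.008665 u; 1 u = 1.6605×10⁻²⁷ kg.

Total constituent mass: 19 × 1.00728 + 20 × 1.008665 = 39.311620 u
Mass defect Δm = 39.311620 − 38.95328 = 0.358340 u
In SI units: 0.358340 u × 1.6605×10⁻²⁷ kg/u = 5.9502e-28 kg

5.95e-28 kg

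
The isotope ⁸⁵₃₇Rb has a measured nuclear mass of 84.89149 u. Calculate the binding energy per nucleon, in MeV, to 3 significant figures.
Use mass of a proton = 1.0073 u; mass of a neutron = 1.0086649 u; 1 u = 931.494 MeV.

Σm = 37·m_p + 48·m_n = 37.2701 + 48.4159152 = 85.6860152 u
Δm = 85.6860152 − 84.89149 = 0.7945252 u
E_B = 0.7945252 × 931.494 = 740.095 MeV
BE/A = 740.095 MeV / 85 = 8.707 MeV/nucleon

8.71 MeV/nucleon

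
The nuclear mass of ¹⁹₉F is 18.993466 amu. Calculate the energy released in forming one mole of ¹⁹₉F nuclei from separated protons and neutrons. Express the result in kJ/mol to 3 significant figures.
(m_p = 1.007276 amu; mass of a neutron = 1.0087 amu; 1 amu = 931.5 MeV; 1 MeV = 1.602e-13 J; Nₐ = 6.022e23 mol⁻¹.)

The nucleus contains 9 protons and 19 − 9 = 10 neutrons.
Total constituent mass: 9 × 1.007276 + 10 × 1.0087 = 19.152484 amu
Δm = 19.152484 − 18.993466 = 0.159018 amu
Binding energy = Δm·c² = 0.159018 × 931.5 MeV/amu = 148.125 MeV
Per nucleus in joules: 148.125 MeV × 1.602e-13 J/MeV = 2.3730e-11 J
Per mole: 2.3730e-11 J × 6.022e23 mol⁻¹ = 1.4290e+13 J/mol

1.43e+10 kJ/mol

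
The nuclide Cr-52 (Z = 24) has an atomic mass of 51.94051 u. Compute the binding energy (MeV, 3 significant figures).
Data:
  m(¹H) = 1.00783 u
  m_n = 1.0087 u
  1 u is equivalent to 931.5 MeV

Total constituent mass: 24 × 1.00783 + 28 × 1.0087 = 52.43152 u
Mass defect Δm = 52.43152 − 51.94051 = 0.49101 u
Converting to energy: 0.49101 u × 931.5 MeV/u = 457.376 MeV

457 MeV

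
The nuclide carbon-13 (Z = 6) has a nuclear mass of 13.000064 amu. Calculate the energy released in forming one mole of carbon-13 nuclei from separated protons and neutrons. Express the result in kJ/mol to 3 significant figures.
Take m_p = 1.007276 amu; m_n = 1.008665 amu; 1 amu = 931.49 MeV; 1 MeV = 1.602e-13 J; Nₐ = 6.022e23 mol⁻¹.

Total constituent mass: 6 × 1.007276 + 7 × 1.008665 = 13.104311 amu
The mass defect is 13.104311 − 13.000064 = 0.104247 amu.
Binding energy = Δm·c² = 0.104247 × 931.49 MeV/amu = 97.1050 MeV
Per nucleus in joules: 97.1050 MeV × 1.602e-13 J/MeV = 1.5556e-11 J
Per mole: 1.5556e-11 J × 6.022e23 mol⁻¹ = 9.3678e+12 J/mol

9.37e+09 kJ/mol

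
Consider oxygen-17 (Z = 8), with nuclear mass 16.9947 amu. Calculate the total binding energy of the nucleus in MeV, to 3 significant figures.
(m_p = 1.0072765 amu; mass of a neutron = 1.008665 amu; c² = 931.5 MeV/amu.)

132 MeV

Σm = 8·m_p + 9·m_n = 8.0582120 + 9.077985 = 17.1361970 amu
The mass defect is 17.1361970 − 16.9947 = 0.1414970 amu.
Binding energy = Δm·c² = 0.1414970 × 931.5 MeV/amu = 131.804 MeV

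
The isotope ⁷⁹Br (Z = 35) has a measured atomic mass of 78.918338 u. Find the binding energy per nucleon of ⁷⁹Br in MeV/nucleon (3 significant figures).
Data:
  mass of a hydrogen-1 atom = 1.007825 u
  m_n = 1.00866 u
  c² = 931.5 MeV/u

8.69 MeV/nucleon

Z = 35, so N = A − Z = 79 − 35 = 44.
Total constituent mass: 35 × 1.007825 + 44 × 1.00866 = 79.654915 u
Δm = 79.654915 − 78.918338 = 0.736577 u
Converting to energy: 0.736577 u × 931.5 MeV/u = 686.121 MeV
Dividing by A = 79 gives 8.685 MeV per nucleon.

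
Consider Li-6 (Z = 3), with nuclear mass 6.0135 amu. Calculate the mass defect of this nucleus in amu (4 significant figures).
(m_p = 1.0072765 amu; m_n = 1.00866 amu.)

0.03431 amu

The nucleus contains 3 protons and 6 − 3 = 3 neutrons.
Total constituent mass: 3 × 1.0072765 + 3 × 1.00866 = 6.0478095 amu
Δm = 6.0478095 − 6.0135 = 0.0343095 amu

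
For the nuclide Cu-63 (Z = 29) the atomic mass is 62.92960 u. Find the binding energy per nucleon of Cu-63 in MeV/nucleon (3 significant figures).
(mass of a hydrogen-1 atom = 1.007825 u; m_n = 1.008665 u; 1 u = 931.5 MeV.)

Σm = 29·m(¹H) + 34·m_n = 29.226925 + 34.294610 = 63.521535 u
Δm = 63.521535 − 62.92960 = 0.591935 u
Converting to energy: 0.591935 u × 931.5 MeV/u = 551.387 MeV
Per nucleon: 551.387 / 63 = 8.752 MeV

8.75 MeV/nucleon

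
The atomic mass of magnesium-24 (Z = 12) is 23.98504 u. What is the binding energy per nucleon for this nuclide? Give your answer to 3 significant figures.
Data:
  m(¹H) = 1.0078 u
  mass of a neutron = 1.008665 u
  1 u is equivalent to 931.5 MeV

With 12 protons and 12 neutrons (A = 24):
Total constituent mass: 12 × 1.0078 + 12 × 1.008665 = 24.197580 u
The mass defect is 24.197580 − 23.98504 = 0.212540 u.
E_B = 0.212540 × 931.5 = 197.981 MeV
Per nucleon: 197.981 / 24 = 8.249 MeV

8.25 MeV/nucleon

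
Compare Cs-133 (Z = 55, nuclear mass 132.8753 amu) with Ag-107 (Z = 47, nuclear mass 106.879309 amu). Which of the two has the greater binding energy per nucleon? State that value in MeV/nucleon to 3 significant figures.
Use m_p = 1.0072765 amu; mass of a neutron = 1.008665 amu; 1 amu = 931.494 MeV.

Cs-133: Σm = 55(1.0072765) + 78(1.008665) = 134.0760775 amu; Δm = 1.2007775 amu; E_B = 1118.5 MeV; E_B/A = 8.410 MeV
Ag-107: Σm = 47(1.0072765) + 60(1.008665) = 107.8618955 amu; Δm = 0.9825865 amu; E_B = 915.27 MeV; E_B/A = 8.554 MeV
Ag-107 has the higher binding energy per nucleon, so it is the more tightly bound nucleus.

Ag-107; 8.55 MeV/nucleon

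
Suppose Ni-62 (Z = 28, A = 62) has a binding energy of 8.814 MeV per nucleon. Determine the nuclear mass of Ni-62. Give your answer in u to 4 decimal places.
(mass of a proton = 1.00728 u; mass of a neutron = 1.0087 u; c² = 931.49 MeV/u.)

61.9130 u

Total binding energy = 62 × 8.814 = 546.468 MeV
Mass defect = 546.468 MeV / (931.49 MeV/u) = 0.586660 u
Constituent mass = 28(1.00728) + 34(1.0087) = 62.49964 u
Nuclear mass = 62.49964 − 0.586660 = 61.912980 u ≈ 61.9130 u (to 4 decimal places)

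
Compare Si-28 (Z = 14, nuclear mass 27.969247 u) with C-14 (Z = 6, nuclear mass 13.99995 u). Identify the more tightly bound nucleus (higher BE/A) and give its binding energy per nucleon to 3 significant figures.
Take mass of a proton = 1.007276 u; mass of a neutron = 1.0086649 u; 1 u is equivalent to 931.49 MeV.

Si-28: Σm = 14(1.007276) + 14(1.0086649) = 28.2231726 u; Δm = 0.2539256 u; E_B = 236.529 MeV; E_B/A = 8.447 MeV
C-14: Σm = 6(1.007276) + 8(1.0086649) = 14.1129752 u; Δm = 0.1130252 u; E_B = 105.28 MeV; E_B/A = 7.520 MeV
Si-28 has the higher binding energy per nucleon, so it is the more tightly bound nucleus.

Si-28; 8.45 MeV/nucleon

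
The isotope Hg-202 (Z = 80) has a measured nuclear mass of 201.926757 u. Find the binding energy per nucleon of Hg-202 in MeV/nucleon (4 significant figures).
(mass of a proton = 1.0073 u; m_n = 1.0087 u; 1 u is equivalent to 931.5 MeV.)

With 80 protons and 122 neutrons (A = 202):
Σm = 80·m_p + 122·m_n = 80.5840 + 123.0614 = 203.6454 u
The mass defect is 203.6454 − 201.926757 = 1.718643 u.
E_B = 1.718643 × 931.5 = 1600.92 MeV
Dividing by A = 202 gives 7.925 MeV per nucleon.

7.925 MeV/nucleon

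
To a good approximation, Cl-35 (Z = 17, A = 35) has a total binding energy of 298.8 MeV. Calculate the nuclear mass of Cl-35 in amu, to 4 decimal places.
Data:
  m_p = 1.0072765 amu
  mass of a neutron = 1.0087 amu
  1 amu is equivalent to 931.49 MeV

Mass defect = 298.8 MeV / (931.49 MeV/amu) = 0.320776 amu
Constituent mass = 17(1.0072765) + 18(1.0087) = 35.2803005 amu
Nuclear mass = 35.2803005 − 0.320776 = 34.9595245 amu ≈ 34.9595 amu (to 4 decimal places)

34.9595 amu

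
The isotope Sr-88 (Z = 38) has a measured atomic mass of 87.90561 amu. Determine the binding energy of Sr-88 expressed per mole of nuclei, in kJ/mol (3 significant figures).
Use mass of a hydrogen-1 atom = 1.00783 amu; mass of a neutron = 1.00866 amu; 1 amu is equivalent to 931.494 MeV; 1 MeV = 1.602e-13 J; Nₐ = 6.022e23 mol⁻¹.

Z = 38, so N = A − Z = 88 − 38 = 50.
Total constituent mass: 38 × 1.00783 + 50 × 1.00866 = 88.73054 amu
The mass defect is 88.73054 − 87.90561 = 0.82493 amu.
Converting to energy: 0.82493 amu × 931.494 MeV/amu = 768.417 MeV
Per nucleus in joules: 768.417 MeV × 1.602e-13 J/MeV = 1.2310e-10 J
Per mole: 1.2310e-10 J × 6.022e23 mol⁻¹ = 7.4131e+13 J/mol

7.41e+10 kJ/mol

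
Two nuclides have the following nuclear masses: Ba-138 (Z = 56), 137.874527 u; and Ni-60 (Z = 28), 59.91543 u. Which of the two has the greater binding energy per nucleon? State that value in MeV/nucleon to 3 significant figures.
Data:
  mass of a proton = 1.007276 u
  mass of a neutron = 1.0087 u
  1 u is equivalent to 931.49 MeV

Ni-60; 8.80 MeV/nucleon

Ba-138: Σm = 56(1.007276) + 82(1.0087) = 139.120856 u; Δm = 1.246329 u; E_B = 1160.94 MeV; E_B/A = 8.413 MeV
Ni-60: Σm = 28(1.007276) + 32(1.0087) = 60.482128 u; Δm = 0.566698 u; E_B = 527.87 MeV; E_B/A = 8.798 MeV
Ni-60 has the higher binding energy per nucleon, so it is the more tightly bound nucleus.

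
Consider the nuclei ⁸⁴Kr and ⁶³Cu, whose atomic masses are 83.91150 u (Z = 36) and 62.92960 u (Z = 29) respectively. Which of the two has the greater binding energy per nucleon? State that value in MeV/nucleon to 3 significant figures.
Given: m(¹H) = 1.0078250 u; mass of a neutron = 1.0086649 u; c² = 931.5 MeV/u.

⁶³Cu; 8.75 MeV/nucleon

⁸⁴Kr: Σm = 36(1.0078250) + 48(1.0086649) = 84.6976152 u; Δm = 0.7861152 u; E_B = 732.266 MeV; E_B/A = 8.717 MeV
⁶³Cu: Σm = 29(1.0078250) + 34(1.0086649) = 63.5215316 u; Δm = 0.5919316 u; E_B = 551.38 MeV; E_B/A = 8.752 MeV
⁶³Cu has the higher binding energy per nucleon, so it is the more tightly bound nucleus.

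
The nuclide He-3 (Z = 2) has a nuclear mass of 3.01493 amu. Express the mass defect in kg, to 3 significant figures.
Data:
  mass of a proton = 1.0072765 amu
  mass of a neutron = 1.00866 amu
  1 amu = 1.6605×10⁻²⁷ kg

Z = 2, so N = A − Z = 3 − 2 = 1.
Total constituent mass: 2 × 1.0072765 + 1 × 1.00866 = 3.0232130 amu
Δm = 3.0232130 − 3.01493 = 0.0082830 amu
In SI units: 0.0082830 amu × 1.6605×10⁻²⁷ kg/amu = 1.3754e-29 kg

1.38e-29 kg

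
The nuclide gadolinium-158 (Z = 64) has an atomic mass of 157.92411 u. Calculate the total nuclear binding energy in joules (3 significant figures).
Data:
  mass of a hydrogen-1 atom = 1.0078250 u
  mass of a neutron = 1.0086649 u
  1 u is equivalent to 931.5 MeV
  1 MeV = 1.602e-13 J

2.08e-10 J

Mass of separated nucleons = 64(1.0078250) + 94(1.0086649) = 64.5008000 + 94.8145006 = 159.3153006 u
Mass defect Δm = 159.3153006 − 157.92411 = 1.3911906 u
E_B = 1.3911906 × 931.5 = 1295.89 MeV
In joules: 1295.89 MeV × 1.602e-13 J/MeV = 2.0760e-10 J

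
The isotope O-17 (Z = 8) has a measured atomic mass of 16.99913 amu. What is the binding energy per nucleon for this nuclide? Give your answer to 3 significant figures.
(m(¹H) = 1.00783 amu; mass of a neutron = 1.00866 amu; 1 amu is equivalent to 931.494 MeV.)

With 8 protons and 9 neutrons (A = 17):
Σm = 8·m(¹H) + 9·m_n = 8.06264 + 9.07794 = 17.14058 amu
Mass defect Δm = 17.14058 − 16.99913 = 0.14145 amu
Binding energy = Δm·c² = 0.14145 × 931.494 MeV/amu = 131.760 MeV
Dividing by A = 17 gives 7.751 MeV per nucleon.

7.75 MeV/nucleon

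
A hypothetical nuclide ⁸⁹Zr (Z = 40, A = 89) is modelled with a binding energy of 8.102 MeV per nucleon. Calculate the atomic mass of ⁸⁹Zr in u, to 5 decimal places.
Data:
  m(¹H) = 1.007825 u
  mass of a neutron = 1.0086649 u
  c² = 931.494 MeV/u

88.96347 u

Total binding energy = 89 × 8.102 = 721.078 MeV
Mass defect = 721.078 MeV / (931.494 MeV/u) = 0.7741091 u
Constituent mass = 40(1.007825) + 49(1.0086649) = 89.7375801 u
Atomic mass = 89.7375801 − 0.7741091 = 88.9634710 u ≈ 88.96347 u (to 5 decimal places)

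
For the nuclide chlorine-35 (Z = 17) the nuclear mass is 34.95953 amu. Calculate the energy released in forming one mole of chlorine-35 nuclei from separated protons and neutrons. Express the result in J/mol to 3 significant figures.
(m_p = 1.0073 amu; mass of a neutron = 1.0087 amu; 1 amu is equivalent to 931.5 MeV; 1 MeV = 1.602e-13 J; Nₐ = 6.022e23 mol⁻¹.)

With 17 protons and 18 neutrons (A = 35):
Σm = 17·m_p + 18·m_n = 17.1241 + 18.1566 = 35.2807 amu
Mass defect Δm = 35.2807 − 34.95953 = 0.32117 amu
Binding energy = Δm·c² = 0.32117 × 931.5 MeV/amu = 299.170 MeV
Per nucleus in joules: 299.170 MeV × 1.602e-13 J/MeV = 4.7927e-11 J
Per mole: 4.7927e-11 J × 6.022e23 mol⁻¹ = 2.8862e+13 J/mol

2.89e+13 J/mol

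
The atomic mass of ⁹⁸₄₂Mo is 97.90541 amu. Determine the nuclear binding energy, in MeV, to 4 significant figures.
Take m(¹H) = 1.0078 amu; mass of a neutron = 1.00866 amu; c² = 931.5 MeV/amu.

Z = 42, so N = A − Z = 98 − 42 = 56.
Total constituent mass: 42 × 1.0078 + 56 × 1.00866 = 98.81256 amu
Mass defect Δm = 98.81256 − 97.90541 = 0.90715 amu
E_B = 0.90715 × 931.5 = 845.010 MeV

845.0 MeV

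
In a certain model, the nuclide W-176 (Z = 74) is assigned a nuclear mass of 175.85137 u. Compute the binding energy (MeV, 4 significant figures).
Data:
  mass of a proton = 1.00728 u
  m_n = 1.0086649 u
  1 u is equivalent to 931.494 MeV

Total constituent mass: 74 × 1.00728 + 102 × 1.0086649 = 177.4225398 u
Δm = 177.4225398 − 175.85137 = 1.5711698 u
Binding energy = Δm·c² = 1.5711698 × 931.494 MeV/u = 1463.54 MeV

1464 MeV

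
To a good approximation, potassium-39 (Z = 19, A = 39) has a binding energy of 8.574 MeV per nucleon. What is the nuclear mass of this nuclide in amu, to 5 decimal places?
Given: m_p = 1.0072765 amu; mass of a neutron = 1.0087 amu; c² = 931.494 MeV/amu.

38.95328 amu

Total binding energy = 39 × 8.574 = 334.386 MeV
Mass defect = 334.386 MeV / (931.494 MeV/amu) = 0.3589782 amu
Constituent mass = 19(1.0072765) + 20(1.0087) = 39.3122535 amu
Nuclear mass = 39.3122535 − 0.3589782 = 38.9532753 amu ≈ 38.95328 amu (to 5 decimal places)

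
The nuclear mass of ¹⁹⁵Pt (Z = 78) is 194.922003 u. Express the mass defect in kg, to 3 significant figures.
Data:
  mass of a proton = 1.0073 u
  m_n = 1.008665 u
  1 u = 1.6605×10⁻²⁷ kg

With 78 protons and 117 neutrons (A = 195):
Total constituent mass: 78 × 1.0073 + 117 × 1.008665 = 196.583205 u
The mass defect is 196.583205 − 194.922003 = 1.661202 u.
In SI units: 1.661202 u × 1.6605×10⁻²⁷ kg/u = 2.7584e-27 kg

2.76e-27 kg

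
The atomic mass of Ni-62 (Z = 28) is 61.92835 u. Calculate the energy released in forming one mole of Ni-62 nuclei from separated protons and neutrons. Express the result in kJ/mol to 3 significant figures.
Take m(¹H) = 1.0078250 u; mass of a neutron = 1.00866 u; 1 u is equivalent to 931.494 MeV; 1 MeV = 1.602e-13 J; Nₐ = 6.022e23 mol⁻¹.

With 28 protons and 34 neutrons (A = 62):
Total constituent mass: 28 × 1.0078250 + 34 × 1.00866 = 62.5135400 u
The mass defect is 62.5135400 − 61.92835 = 0.5851900 u.
E_B = 0.5851900 × 931.494 = 545.101 MeV
Per nucleus in joules: 545.101 MeV × 1.602e-13 J/MeV = 8.7325e-11 J
Per mole: 8.7325e-11 J × 6.022e23 mol⁻¹ = 5.2587e+13 J/mol

5.26e+10 kJ/mol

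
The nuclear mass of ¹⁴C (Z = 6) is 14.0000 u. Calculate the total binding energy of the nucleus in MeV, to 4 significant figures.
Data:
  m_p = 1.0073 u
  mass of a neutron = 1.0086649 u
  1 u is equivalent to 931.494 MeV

105.4 MeV

Total constituent mass: 6 × 1.0073 + 8 × 1.0086649 = 14.1131192 u
The mass defect is 14.1131192 − 14.0000 = 0.1131192 u.
Converting to energy: 0.1131192 u × 931.494 MeV/u = 105.370 MeV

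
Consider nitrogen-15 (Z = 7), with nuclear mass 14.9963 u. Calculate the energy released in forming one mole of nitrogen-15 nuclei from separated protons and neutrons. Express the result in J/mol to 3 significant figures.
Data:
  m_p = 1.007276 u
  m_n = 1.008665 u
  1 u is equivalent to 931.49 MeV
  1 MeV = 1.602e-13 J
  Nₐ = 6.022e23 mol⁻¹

Mass of separated nucleons = 7(1.007276) + 8(1.008665) = 7.050932 + 8.069320 = 15.120252 u
Δm = 15.120252 − 14.9963 = 0.123952 u
E_B = 0.123952 × 931.49 = 115.460 MeV
Per nucleus in joules: 115.460 MeV × 1.602e-13 J/MeV = 1.8497e-11 J
Per mole: 1.8497e-11 J × 6.022e23 mol⁻¹ = 1.1139e+13 J/mol

1.11e+13 J/mol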